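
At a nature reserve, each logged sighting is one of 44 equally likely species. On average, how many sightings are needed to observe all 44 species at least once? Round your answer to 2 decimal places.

192.40

After k distinct species have appeared, the next sighting gives a new one with probability (44-k)/44, so the expected wait for the (k+1)-th is 44/(44-k).
E[T] = 44/44 + 44/43 + 44/42 + ... + 44/2 + 44/1 = 44·H_{44}.
H_{44} = 4.373, so E[T] = 192.400.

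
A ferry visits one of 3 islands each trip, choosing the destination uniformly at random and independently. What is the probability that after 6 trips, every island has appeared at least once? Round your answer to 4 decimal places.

Let A_i be the event that island i is missing after 6 trips. By inclusion–exclusion on the A_i,
P(all seen) = Σ_{j=0}^{3} (-1)^j C(3,j)((3-j)/3)^6
= 1.00000 - 0.26337 + 0.00412 - 0.00000
= 0.74074.

0.7407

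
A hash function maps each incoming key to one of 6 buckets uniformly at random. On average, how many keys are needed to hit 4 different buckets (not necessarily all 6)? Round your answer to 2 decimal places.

Going from k to k+1 distinct takes a geometric number of keys with mean 6/(6-k).
Sum over k = 0,...,3: E = 6/6 + 6/5 + 6/4 + 6/3 = 5.700.

5.70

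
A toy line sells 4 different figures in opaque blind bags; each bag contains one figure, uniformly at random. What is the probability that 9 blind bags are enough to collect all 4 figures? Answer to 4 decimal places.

0.7114

By inclusion–exclusion over which figures are missing,
P(all seen) = Σ_{j=0}^{4} (-1)^j C(4,j)((4-j)/4)^9
= 1.00000 - 0.30034 + 0.01172 - 0.00002 + 0.00000
= 0.71136.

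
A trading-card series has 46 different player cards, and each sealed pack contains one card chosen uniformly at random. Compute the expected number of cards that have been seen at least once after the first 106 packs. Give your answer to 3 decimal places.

For each card, P(seen in 106 packs) = 1 - (45/46)^106 = 0.9027.
By linearity of expectation, E[distinct seen] = 46·(1 - (45/46)^106) = 41.5233.

41.523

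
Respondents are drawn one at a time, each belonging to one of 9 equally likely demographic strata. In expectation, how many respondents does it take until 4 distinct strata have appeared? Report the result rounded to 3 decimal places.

Going from k to k+1 distinct takes a geometric number of respondents with mean 9/(9-k).
Sum over k = 0,...,3: E = 9/9 + 9/8 + 9/7 + 9/6 = 4.9107.

4.911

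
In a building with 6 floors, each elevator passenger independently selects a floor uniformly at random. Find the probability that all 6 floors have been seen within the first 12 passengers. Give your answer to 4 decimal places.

0.4378

By inclusion–exclusion over which floors are missing,
P(all seen) = Σ_{j=0}^{6} (-1)^j C(6,j)((6-j)/6)^12
= 1.00000 - 0.67294 + 0.11561 - 0.00488 + 0.00003 - 0.00000 + 0.00000
= 0.43782.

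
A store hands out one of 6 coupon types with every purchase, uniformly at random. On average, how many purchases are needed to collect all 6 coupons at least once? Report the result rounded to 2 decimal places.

14.70

Split into phases: going from k distinct to k+1 distinct takes on average 6/(6-k) purchases.
E[T] = 6/6 + 6/5 + 6/4 + 6/3 + 6/2 + 6/1 = 6·H_{6}.
H_{6} = 2.450, so E[T] = 14.700.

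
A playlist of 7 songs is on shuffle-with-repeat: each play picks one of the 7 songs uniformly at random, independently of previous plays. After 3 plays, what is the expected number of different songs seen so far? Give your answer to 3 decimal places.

2.592

For each song, P(seen in 3 plays) = 1 - (6/7)^3 = 0.3703.
By linearity of expectation, E[distinct seen] = 7·(1 - (6/7)^3) = 2.5918.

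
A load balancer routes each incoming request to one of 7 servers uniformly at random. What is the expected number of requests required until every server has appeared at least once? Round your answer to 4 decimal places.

After k distinct servers have appeared, the next request gives a new one with probability (7-k)/7, so the expected wait for the (k+1)-th is 7/(7-k).
E[T] = 7/7 + 7/6 + 7/5 + ... + 7/2 + 7/1 = 7·H_{7}.
H_{7} = 2.59286, so E[T] = 18.15000.

18.1500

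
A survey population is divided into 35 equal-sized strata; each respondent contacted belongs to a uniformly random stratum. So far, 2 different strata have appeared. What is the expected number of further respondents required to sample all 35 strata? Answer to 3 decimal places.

143.108

With k distinct strata already seen, the next new one takes an expected 35/(35-k) respondents.
Sum over k = 2,...,34: E = 35/33 + 35/32 + 35/31 + ... + 35/2 + 35/1 = 143.1079.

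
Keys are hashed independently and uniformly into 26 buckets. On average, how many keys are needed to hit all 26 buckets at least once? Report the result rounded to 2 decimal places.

After k distinct buckets have appeared, the next key gives a new one with probability (26-k)/26, so the expected wait for the (k+1)-th is 26/(26-k).
E[T] = 26/26 + 26/25 + 26/24 + ... + 26/2 + 26/1 = 26·H_{26}.
H_{26} = 3.854, so E[T] = 100.215.

100.21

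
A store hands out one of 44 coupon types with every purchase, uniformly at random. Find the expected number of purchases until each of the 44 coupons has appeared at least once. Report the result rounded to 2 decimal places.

Split into phases: going from k distinct to k+1 distinct takes on average 44/(44-k) purchases.
E[T] = 44/44 + 44/43 + 44/42 + ... + 44/2 + 44/1 = 44·H_{44}.
H_{44} = 4.373, so E[T] = 192.400.

192.40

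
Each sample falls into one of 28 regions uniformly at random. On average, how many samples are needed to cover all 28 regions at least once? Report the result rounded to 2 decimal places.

109.96

Split into phases: going from k distinct to k+1 distinct takes on average 28/(28-k) samples.
E[T] = 28/28 + 28/27 + 28/26 + ... + 28/2 + 28/1 = 28·H_{28}.
H_{28} = 3.927, so E[T] = 109.961.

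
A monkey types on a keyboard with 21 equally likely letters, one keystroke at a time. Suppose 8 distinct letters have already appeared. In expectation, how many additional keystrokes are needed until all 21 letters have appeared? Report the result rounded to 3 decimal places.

From k distinct to k+1 distinct takes on average 21/(21-k) keystrokes.
Sum over k = 8,...,20: E = 21/13 + 21/12 + 21/11 + ... + 21/2 + 21/1 = 66.7828.

66.783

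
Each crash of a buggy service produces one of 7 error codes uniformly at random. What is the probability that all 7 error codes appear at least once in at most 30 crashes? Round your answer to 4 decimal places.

Let A_i be the event that error code i is missing after 30 crashes. By inclusion–exclusion on the A_i,
P(all seen) = Σ_{j=0}^{7} (-1)^j C(7,j)((7-j)/7)^30
= 1.00000 - 0.06866 + 0.00087 - 0.00000 + 0.00000 - 0.00000 + 0.00000 - 0.00000
= 0.93221.

0.9322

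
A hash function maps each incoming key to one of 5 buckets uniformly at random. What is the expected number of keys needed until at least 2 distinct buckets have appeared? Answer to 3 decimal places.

Going from k to k+1 distinct takes a geometric number of keys with mean 5/(5-k).
Sum over k = 0,...,1: E = 5/5 + 5/4 = 2.2500.

2.250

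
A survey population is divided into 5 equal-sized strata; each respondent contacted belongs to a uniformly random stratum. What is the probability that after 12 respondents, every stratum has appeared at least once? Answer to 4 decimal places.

0.6780

Let A_i be the event that stratum i is missing after 12 respondents. By inclusion–exclusion on the A_i,
P(all seen) = Σ_{j=0}^{5} (-1)^j C(5,j)((5-j)/5)^12
= 1.00000 - 0.34360 + 0.02177 - 0.00017 + 0.00000 - 0.00000
= 0.67800.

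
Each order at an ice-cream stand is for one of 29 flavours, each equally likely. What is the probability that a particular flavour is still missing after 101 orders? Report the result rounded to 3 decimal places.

On each order the fixed flavour fails to appear with probability 28/29.
P(still missing after 101) = (28/29)^101 = 0.0289.

0.029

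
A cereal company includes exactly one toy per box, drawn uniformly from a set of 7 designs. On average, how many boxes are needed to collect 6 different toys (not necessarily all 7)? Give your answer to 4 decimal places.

Going from k to k+1 distinct takes a geometric number of boxes with mean 7/(7-k).
Sum over k = 0,...,5: E = 7/7 + 7/6 + 7/5 + 7/4 + 7/3 + 7/2 = 11.15000.

11.1500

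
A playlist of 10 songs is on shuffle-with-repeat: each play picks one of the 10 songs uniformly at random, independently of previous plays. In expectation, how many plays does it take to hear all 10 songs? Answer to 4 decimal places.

29.2897

Split into phases: going from k distinct to k+1 distinct takes on average 10/(10-k) plays.
E[T] = 10/10 + 10/9 + 10/8 + ... + 10/2 + 10/1 = 10·H_{10}.
H_{10} = 2.92897, so E[T] = 29.28968.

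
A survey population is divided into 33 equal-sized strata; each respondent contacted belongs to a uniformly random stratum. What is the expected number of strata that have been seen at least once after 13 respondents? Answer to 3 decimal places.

For each stratum, P(seen in 13 respondents) = 1 - (32/33)^13 = 0.3297.
By linearity of expectation, E[distinct seen] = 33·(1 - (32/33)^13) = 10.8801.

10.880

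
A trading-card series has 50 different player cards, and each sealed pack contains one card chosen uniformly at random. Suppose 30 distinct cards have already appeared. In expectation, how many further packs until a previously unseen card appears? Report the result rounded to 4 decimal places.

2.5000

The number of packs until the next new card is geometric with success probability 20/50, so its mean is 50/20.
E = 50/20 = 2.50000.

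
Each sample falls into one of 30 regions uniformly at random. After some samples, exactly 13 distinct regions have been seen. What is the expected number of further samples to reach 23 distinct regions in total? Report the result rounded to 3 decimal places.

25.401

With k distinct regions already seen, the next new one takes an expected 30/(30-k) samples.
Sum over k = 13,...,22: E = 30/17 + 30/16 + 30/15 + ... + 30/9 + 30/8 = 25.4009.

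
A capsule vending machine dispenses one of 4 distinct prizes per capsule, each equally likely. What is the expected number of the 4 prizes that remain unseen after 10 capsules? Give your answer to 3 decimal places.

For each prize, P(unseen after 10) = (3/4)^10 = 0.0563.
By linearity of expectation, E[unseen] = 4·(3/4)^10 = 0.2253.

0.225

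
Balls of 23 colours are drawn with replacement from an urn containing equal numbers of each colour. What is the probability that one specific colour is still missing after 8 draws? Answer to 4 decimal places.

0.7007

On each draw the fixed colour fails to appear with probability 22/23.
P(still missing after 8) = (22/23)^8 = 0.70074.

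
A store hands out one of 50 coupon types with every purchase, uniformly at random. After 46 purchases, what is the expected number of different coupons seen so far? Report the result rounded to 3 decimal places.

For each coupon, P(seen in 46 purchases) = 1 - (49/50)^46 = 0.6052.
By linearity of expectation, E[distinct seen] = 50·(1 - (49/50)^46) = 30.2590.

30.259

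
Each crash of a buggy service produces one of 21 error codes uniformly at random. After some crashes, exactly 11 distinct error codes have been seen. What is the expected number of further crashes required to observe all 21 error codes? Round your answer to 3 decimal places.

61.508

From k distinct to k+1 distinct takes on average 21/(21-k) crashes.
Sum over k = 11,...,20: E = 21/10 + 21/9 + 21/8 + ... + 21/2 + 21/1 = 61.5083.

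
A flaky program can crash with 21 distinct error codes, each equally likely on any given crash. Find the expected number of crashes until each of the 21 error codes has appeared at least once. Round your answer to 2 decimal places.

The wait to go from k to k+1 distinct error codes is geometric with mean 21/(21-k).
E[T] = 21/21 + 21/20 + 21/19 + ... + 21/2 + 21/1 = 21·H_{21}.
H_{21} = 3.645, so E[T] = 76.553.

76.55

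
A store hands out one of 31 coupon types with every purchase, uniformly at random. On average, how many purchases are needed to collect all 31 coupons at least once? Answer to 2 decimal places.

124.84

Split into phases: going from k distinct to k+1 distinct takes on average 31/(31-k) purchases.
E[T] = 31/31 + 31/30 + 31/29 + ... + 31/2 + 31/1 = 31·H_{31}.
H_{31} = 4.027, so E[T] = 124.845.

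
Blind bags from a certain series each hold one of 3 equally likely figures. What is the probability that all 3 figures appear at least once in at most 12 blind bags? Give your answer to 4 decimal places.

By inclusion–exclusion over which figures are missing,
P(all seen) = Σ_{j=0}^{3} (-1)^j C(3,j)((3-j)/3)^12
= 1.00000 - 0.02312 + 0.00001 - 0.00000
= 0.97688.

0.9769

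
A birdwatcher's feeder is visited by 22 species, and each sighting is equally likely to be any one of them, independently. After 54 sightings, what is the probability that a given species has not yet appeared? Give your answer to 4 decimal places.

0.0811

Each sighting misses the fixed species with probability (22-1)/22 = 21/22, independently.
P(still missing after 54) = (21/22)^54 = 0.08110.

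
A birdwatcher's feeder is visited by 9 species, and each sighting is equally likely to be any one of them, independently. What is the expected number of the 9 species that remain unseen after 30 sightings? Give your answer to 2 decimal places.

0.26

For each species, P(unseen after 30) = (8/9)^30 = 0.029.
By linearity of expectation, E[unseen] = 9·(8/9)^30 = 0.263.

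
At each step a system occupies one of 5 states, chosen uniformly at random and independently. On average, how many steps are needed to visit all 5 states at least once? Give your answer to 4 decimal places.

After k distinct states have appeared, the next step gives a new one with probability (5-k)/5, so the expected wait for the (k+1)-th is 5/(5-k).
E[T] = 5/5 + 5/4 + 5/3 + 5/2 + 5/1 = 5·H_{5}.
H_{5} = 2.28333, so E[T] = 11.41667.

11.4167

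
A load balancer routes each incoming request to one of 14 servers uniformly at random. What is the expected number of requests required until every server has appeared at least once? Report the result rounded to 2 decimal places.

45.52

After k distinct servers have appeared, the next request gives a new one with probability (14-k)/14, so the expected wait for the (k+1)-th is 14/(14-k).
E[T] = 14/14 + 14/13 + 14/12 + ... + 14/2 + 14/1 = 14·H_{14}.
H_{14} = 3.252, so E[T] = 45.522.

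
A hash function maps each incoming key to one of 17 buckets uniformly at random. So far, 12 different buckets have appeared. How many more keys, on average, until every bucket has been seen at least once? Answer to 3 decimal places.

38.817

With k distinct buckets already seen, the next new one takes an expected 17/(17-k) keys.
Sum over k = 12,...,16: E = 17/5 + 17/4 + 17/3 + 17/2 + 17/1 = 38.8167.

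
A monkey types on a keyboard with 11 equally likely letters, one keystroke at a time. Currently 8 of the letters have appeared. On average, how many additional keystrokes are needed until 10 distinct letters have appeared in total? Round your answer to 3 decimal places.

The wait to go from k to k+1 distinct letters is geometric with mean 11/(11-k).
Sum over k = 8,...,9: E = 11/3 + 11/2 = 9.1667.

9.167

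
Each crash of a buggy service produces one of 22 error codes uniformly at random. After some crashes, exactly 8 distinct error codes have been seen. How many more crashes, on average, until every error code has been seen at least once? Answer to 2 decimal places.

The wait to go from k to k+1 distinct error codes is geometric with mean 22/(22-k).
Sum over k = 8,...,21: E = 22/14 + 22/13 + 22/12 + ... + 22/2 + 22/1 = 71.534.

71.53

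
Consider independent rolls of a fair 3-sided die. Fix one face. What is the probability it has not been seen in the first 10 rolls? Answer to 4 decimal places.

On each roll the fixed face fails to appear with probability 2/3.
P(still missing after 10) = (2/3)^10 = 0.01734.

0.0173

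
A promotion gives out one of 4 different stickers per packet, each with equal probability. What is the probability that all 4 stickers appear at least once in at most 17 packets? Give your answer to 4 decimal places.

0.9700

By inclusion–exclusion over which stickers are missing,
P(all seen) = Σ_{j=0}^{4} (-1)^j C(4,j)((4-j)/4)^17
= 1.00000 - 0.03007 + 0.00005 - 0.00000 + 0.00000
= 0.96998.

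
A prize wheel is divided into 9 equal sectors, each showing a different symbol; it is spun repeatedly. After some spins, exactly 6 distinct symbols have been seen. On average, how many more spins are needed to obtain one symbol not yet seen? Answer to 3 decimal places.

3.000

Each spin yields a new symbol with probability (9-6)/9 = 3/9, so the wait is geometric with mean 9/3.
E = 9/3 = 3.0000.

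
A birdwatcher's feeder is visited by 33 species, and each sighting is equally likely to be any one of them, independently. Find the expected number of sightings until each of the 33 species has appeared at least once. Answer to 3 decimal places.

134.930

Split into phases: going from k distinct to k+1 distinct takes on average 33/(33-k) sightings.
E[T] = 33/33 + 33/32 + 33/31 + ... + 33/2 + 33/1 = 33·H_{33}.
H_{33} = 4.0888, so E[T] = 134.9303.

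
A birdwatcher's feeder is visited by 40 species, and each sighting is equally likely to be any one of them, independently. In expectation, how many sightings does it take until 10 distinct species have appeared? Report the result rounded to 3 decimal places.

11.342

Going from k to k+1 distinct takes a geometric number of sightings with mean 40/(40-k).
Sum over k = 0,...,9: E = 40/40 + 40/39 + 40/38 + ... + 40/32 + 40/31 = 11.3422.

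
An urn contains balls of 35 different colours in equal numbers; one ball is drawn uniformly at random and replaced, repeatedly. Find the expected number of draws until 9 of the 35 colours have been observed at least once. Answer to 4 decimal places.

10.2327

With k distinct colours already seen, the next new one arrives after an expected 35/(35-k) draws.
Sum over k = 0,...,8: E = 35/35 + 35/34 + 35/33 + ... + 35/28 + 35/27 = 10.23266.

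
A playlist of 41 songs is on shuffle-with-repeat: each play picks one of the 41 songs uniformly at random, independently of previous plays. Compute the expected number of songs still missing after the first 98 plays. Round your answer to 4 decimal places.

For each song, P(unseen after 98) = (40/41)^98 = 0.08893.
By linearity of expectation, E[unseen] = 41·(40/41)^98 = 3.64624.

3.6462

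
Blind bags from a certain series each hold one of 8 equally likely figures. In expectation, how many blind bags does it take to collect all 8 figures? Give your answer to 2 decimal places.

Split into phases: going from k distinct to k+1 distinct takes on average 8/(8-k) blind bags.
E[T] = 8/8 + 8/7 + 8/6 + ... + 8/2 + 8/1 = 8·H_{8}.
H_{8} = 2.718, so E[T] = 21.743.

21.74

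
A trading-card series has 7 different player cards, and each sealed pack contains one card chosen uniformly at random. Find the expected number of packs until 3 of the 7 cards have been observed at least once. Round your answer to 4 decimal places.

3.5667

Going from k to k+1 distinct takes a geometric number of packs with mean 7/(7-k).
Sum over k = 0,...,2: E = 7/7 + 7/6 + 7/5 = 3.56667.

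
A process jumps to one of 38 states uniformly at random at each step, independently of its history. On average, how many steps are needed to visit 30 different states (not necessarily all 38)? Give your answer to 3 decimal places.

57.382

With k distinct states already seen, the next new one arrives after an expected 38/(38-k) steps.
Sum over k = 0,...,29: E = 38/38 + 38/37 + 38/36 + ... + 38/10 + 38/9 = 57.3817.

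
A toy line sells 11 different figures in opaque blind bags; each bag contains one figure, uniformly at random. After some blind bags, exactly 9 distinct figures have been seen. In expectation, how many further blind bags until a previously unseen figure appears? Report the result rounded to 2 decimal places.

5.50

The number of blind bags until the next new figure is geometric with success probability 2/11, so its mean is 11/2.
E = 11/2 = 5.500.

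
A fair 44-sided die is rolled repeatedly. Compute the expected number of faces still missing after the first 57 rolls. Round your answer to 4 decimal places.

For each face, P(unseen after 57) = (43/44)^57 = 0.26971.
By linearity of expectation, E[unseen] = 44·(43/44)^57 = 11.86730.

11.8673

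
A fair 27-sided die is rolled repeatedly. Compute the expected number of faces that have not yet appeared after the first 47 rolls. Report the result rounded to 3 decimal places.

For each face, P(unseen after 47) = (26/27)^47 = 0.1697.
By linearity of expectation, E[unseen] = 27·(26/27)^47 = 4.5816.

4.582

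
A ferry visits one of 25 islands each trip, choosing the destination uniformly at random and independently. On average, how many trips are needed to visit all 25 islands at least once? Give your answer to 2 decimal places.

Split into phases: going from k distinct to k+1 distinct takes on average 25/(25-k) trips.
E[T] = 25/25 + 25/24 + 25/23 + ... + 25/2 + 25/1 = 25·H_{25}.
H_{25} = 3.816, so E[T] = 95.399.

95.40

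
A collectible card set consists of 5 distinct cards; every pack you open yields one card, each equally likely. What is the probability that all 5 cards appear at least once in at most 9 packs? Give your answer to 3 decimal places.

0.427

By inclusion–exclusion over which cards are missing,
P(all seen) = Σ_{j=0}^{5} (-1)^j C(5,j)((5-j)/5)^9
= 1.0000 - 0.6711 + 0.1008 - 0.0026 + 0.0000 - 0.0000
= 0.4271.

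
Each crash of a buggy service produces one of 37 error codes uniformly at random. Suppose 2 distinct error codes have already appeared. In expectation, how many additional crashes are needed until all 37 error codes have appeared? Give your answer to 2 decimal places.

From k distinct to k+1 distinct takes on average 37/(37-k) crashes.
Sum over k = 2,...,36: E = 37/35 + 37/34 + 37/33 + ... + 37/2 + 37/1 = 153.431.

153.43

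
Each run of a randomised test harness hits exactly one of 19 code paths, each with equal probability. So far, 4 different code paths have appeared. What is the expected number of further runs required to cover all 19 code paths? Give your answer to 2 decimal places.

From k distinct to k+1 distinct takes on average 19/(19-k) runs.
Sum over k = 4,...,18: E = 19/15 + 19/14 + 19/13 + ... + 19/2 + 19/1 = 63.046.

63.05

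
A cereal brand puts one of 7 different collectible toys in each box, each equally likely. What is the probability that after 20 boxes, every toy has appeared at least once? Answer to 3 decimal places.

Let A_i be the event that toy i is missing after 20 boxes. By inclusion–exclusion on the A_i,
P(all seen) = Σ_{j=0}^{7} (-1)^j C(7,j)((7-j)/7)^20
= 1.0000 - 0.3207 + 0.0251 - 0.0005 + 0.0000 - 0.0000 + 0.0000 - 0.0000
= 0.7039.

0.704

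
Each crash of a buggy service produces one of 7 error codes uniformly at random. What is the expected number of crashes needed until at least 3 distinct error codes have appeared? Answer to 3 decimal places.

Going from k to k+1 distinct takes a geometric number of crashes with mean 7/(7-k).
Sum over k = 0,...,2: E = 7/7 + 7/6 + 7/5 = 3.5667.

3.567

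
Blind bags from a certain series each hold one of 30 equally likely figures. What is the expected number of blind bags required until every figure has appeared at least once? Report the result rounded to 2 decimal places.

119.85

After k distinct figures have appeared, the next blind bag gives a new one with probability (30-k)/30, so the expected wait for the (k+1)-th is 30/(30-k).
E[T] = 30/30 + 30/29 + 30/28 + ... + 30/2 + 30/1 = 30·H_{30}.
H_{30} = 3.995, so E[T] = 119.850.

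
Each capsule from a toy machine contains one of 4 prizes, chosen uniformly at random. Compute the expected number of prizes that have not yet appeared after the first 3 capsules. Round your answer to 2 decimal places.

1.69

For each prize, P(unseen after 3) = (3/4)^3 = 0.422.
By linearity of expectation, E[unseen] = 4·(3/4)^3 = 1.688.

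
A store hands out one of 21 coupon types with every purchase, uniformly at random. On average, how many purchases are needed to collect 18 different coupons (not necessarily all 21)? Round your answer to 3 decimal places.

38.053

Going from k to k+1 distinct takes a geometric number of purchases with mean 21/(21-k).
Sum over k = 0,...,17: E = 21/21 + 21/20 + 21/19 + ... + 21/5 + 21/4 = 38.0525.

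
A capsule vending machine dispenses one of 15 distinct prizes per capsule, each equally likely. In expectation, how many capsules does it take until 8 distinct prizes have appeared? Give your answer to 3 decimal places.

With k distinct prizes already seen, the next new one arrives after an expected 15/(15-k) capsules.
Sum over k = 0,...,7: E = 15/15 + 15/14 + 15/13 + ... + 15/9 + 15/8 = 10.8806.

10.881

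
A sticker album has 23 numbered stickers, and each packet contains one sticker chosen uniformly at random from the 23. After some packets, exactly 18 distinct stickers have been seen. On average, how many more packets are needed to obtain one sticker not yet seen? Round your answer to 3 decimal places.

The number of packets until the next new sticker is geometric with success probability 5/23, so its mean is 23/5.
E = 23/5 = 4.6000.

4.600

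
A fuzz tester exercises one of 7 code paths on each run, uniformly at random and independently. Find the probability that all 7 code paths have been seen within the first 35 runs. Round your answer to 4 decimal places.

Let A_i be the event that code path i is missing after 35 runs. By inclusion–exclusion on the A_i,
P(all seen) = Σ_{j=0}^{7} (-1)^j C(7,j)((7-j)/7)^35
= 1.00000 - 0.03177 + 0.00016 - 0.00000 + 0.00000 - 0.00000 + 0.00000 - 0.00000
= 0.96840.

0.9684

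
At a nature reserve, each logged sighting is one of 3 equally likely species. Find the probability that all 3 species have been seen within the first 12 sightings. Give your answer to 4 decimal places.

0.9769

By inclusion–exclusion over which species are missing,
P(all seen) = Σ_{j=0}^{3} (-1)^j C(3,j)((3-j)/3)^12
= 1.00000 - 0.02312 + 0.00001 - 0.00000
= 0.97688.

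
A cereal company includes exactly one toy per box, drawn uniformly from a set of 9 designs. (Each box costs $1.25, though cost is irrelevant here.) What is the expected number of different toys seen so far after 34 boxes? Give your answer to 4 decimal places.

For each toy, P(seen in 34 boxes) = 1 - (8/9)^34 = 0.98177.
By linearity of expectation, E[distinct seen] = 9·(1 - (8/9)^34) = 8.83592.

8.8359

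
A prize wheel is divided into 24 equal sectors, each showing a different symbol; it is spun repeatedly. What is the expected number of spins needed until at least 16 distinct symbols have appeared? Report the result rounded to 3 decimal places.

With k distinct symbols already seen, the next new one arrives after an expected 24/(24-k) spins.
Sum over k = 0,...,15: E = 24/24 + 24/23 + 24/22 + ... + 24/10 + 24/9 = 25.3944.

25.394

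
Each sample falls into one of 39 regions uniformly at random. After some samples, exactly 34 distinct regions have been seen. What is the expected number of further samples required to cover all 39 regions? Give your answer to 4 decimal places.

With k distinct regions already seen, the next new one takes an expected 39/(39-k) samples.
Sum over k = 34,...,38: E = 39/5 + 39/4 + 39/3 + 39/2 + 39/1 = 89.05000.

89.0500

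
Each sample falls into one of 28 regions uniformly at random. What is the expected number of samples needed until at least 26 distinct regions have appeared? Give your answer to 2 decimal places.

67.96

Going from k to k+1 distinct takes a geometric number of samples with mean 28/(28-k).
Sum over k = 0,...,25: E = 28/28 + 28/27 + 28/26 + ... + 28/4 + 28/3 = 67.961.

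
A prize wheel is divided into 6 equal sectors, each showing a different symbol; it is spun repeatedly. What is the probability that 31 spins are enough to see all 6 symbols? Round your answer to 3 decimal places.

0.979

By inclusion–exclusion over which symbols are missing,
P(all seen) = Σ_{j=0}^{6} (-1)^j C(6,j)((6-j)/6)^31
= 1.0000 - 0.0211 + 0.0001 - 0.0000 + 0.0000 - 0.0000 + 0.0000
= 0.9790.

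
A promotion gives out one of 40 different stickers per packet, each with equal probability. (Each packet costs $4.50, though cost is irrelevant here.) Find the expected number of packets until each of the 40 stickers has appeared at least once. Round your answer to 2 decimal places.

171.14

The wait to go from k to k+1 distinct stickers is geometric with mean 40/(40-k).
E[T] = 40/40 + 40/39 + 40/38 + ... + 40/2 + 40/1 = 40·H_{40}.
H_{40} = 4.279, so E[T] = 171.142.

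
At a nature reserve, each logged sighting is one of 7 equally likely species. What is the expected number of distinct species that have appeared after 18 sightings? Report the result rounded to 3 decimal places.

6.563

For each species, P(seen in 18 sightings) = 1 - (6/7)^18 = 0.9376.
By linearity of expectation, E[distinct seen] = 7·(1 - (6/7)^18) = 6.5634.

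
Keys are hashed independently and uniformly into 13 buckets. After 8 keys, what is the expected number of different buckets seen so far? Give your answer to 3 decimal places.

For each bucket, P(seen in 8 keys) = 1 - (12/13)^8 = 0.4729.
By linearity of expectation, E[distinct seen] = 13·(1 - (12/13)^8) = 6.1475.

6.148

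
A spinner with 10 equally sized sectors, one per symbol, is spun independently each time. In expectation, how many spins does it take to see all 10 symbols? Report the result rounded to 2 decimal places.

The wait to go from k to k+1 distinct symbols is geometric with mean 10/(10-k).
E[T] = 10/10 + 10/9 + 10/8 + ... + 10/2 + 10/1 = 10·H_{10}.
H_{10} = 2.929, so E[T] = 29.290.

29.29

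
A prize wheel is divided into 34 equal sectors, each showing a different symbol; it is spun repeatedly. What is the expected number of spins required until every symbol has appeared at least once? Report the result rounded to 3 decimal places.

140.019

After k distinct symbols have appeared, the next spin gives a new one with probability (34-k)/34, so the expected wait for the (k+1)-th is 34/(34-k).
E[T] = 34/34 + 34/33 + 34/32 + ... + 34/2 + 34/1 = 34·H_{34}.
H_{34} = 4.1182, so E[T] = 140.0191.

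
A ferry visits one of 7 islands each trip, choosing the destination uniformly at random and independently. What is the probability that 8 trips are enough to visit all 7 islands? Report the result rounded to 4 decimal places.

0.0245

By inclusion–exclusion over which islands are missing,
P(all seen) = Σ_{j=0}^{7} (-1)^j C(7,j)((7-j)/7)^8
= 1.00000 - 2.03950 + 1.42297 - 0.39789 + 0.03983 - 0.00093 + 0.00000 - 0.00000
= 0.02448.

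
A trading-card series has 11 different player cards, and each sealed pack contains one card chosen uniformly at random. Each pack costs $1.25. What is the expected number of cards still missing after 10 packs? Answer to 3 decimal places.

For each card, P(unseen after 10) = (10/11)^10 = 0.3855.
By linearity of expectation, E[unseen] = 11·(10/11)^10 = 4.2410.

4.241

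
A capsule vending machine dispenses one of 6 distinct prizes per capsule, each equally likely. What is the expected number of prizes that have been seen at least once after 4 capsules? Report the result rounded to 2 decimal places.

For each prize, P(seen in 4 capsules) = 1 - (5/6)^4 = 0.518.
By linearity of expectation, E[distinct seen] = 6·(1 - (5/6)^4) = 3.106.

3.11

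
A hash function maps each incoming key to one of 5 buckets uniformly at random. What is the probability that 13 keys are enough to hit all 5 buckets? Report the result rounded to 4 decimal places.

0.7381

Let A_i be the event that bucket i is missing after 13 keys. By inclusion–exclusion on the A_i,
P(all seen) = Σ_{j=0}^{5} (-1)^j C(5,j)((5-j)/5)^13
= 1.00000 - 0.27488 + 0.01306 - 0.00007 + 0.00000 - 0.00000
= 0.73812.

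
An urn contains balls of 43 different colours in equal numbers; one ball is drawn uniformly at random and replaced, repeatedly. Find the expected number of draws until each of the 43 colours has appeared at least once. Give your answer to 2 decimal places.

187.05

Split into phases: going from k distinct to k+1 distinct takes on average 43/(43-k) draws.
E[T] = 43/43 + 43/42 + 43/41 + ... + 43/2 + 43/1 = 43·H_{43}.
H_{43} = 4.350, so E[T] = 187.050.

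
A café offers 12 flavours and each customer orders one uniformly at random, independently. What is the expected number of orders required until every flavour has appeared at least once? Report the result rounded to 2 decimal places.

After k distinct flavours have appeared, the next order gives a new one with probability (12-k)/12, so the expected wait for the (k+1)-th is 12/(12-k).
E[T] = 12/12 + 12/11 + 12/10 + ... + 12/2 + 12/1 = 12·H_{12}.
H_{12} = 3.103, so E[T] = 37.239.

37.24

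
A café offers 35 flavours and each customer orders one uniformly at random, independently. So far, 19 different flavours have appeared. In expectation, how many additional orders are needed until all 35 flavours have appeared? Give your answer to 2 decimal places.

With k distinct flavours already seen, the next new one takes an expected 35/(35-k) orders.
Sum over k = 19,...,34: E = 35/16 + 35/15 + 35/14 + ... + 35/2 + 35/1 = 118.326.

118.33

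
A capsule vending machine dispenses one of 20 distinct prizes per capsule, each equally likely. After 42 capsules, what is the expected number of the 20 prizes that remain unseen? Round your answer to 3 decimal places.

2.320

For each prize, P(unseen after 42) = (19/20)^42 = 0.1160.
By linearity of expectation, E[unseen] = 20·(19/20)^42 = 2.3196.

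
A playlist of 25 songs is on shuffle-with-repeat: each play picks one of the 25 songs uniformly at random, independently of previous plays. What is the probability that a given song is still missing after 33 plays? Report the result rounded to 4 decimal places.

0.2600

On each play the fixed song fails to appear with probability 24/25.
P(still missing after 33) = (24/25)^33 = 0.25999.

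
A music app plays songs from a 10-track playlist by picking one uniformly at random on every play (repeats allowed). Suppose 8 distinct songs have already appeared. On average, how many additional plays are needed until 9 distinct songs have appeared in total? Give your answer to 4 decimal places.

5.0000

From k distinct to k+1 distinct takes on average 10/(10-k) plays.
Only the k = 8 term is needed: E = 10/2 = 5.00000.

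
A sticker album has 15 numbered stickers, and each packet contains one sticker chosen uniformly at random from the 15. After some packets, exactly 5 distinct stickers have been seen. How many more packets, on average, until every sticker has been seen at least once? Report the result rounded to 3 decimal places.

43.935

With k distinct stickers already seen, the next new one takes an expected 15/(15-k) packets.
Sum over k = 5,...,14: E = 15/10 + 15/9 + 15/8 + ... + 15/2 + 15/1 = 43.9345.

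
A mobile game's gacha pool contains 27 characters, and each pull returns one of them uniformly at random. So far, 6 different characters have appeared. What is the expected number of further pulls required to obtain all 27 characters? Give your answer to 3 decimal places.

With k distinct characters already seen, the next new one takes an expected 27/(27-k) pulls.
Sum over k = 6,...,26: E = 27/21 + 27/20 + 27/19 + ... + 27/2 + 27/1 = 98.4247.

98.425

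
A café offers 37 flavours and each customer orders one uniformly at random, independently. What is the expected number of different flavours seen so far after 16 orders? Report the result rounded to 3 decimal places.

13.132

For each flavour, P(seen in 16 orders) = 1 - (36/37)^16 = 0.3549.
By linearity of expectation, E[distinct seen] = 37·(1 - (36/37)^16) = 13.1321.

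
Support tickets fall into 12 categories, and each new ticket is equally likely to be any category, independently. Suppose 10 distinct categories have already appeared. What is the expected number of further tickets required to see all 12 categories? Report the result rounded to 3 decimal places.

From k distinct to k+1 distinct takes on average 12/(12-k) tickets.
Sum over k = 10,...,11: E = 12/2 + 12/1 = 18.0000.

18.000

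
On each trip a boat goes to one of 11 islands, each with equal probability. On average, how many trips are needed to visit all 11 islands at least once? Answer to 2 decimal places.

33.22

The wait to go from k to k+1 distinct islands is geometric with mean 11/(11-k).
E[T] = 11/11 + 11/10 + 11/9 + ... + 11/2 + 11/1 = 11·H_{11}.
H_{11} = 3.020, so E[T] = 33.219.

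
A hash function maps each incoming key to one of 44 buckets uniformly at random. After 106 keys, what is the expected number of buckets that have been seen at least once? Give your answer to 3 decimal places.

40.153

For each bucket, P(seen in 106 keys) = 1 - (43/44)^106 = 0.9126.
By linearity of expectation, E[distinct seen] = 44·(1 - (43/44)^106) = 40.1530.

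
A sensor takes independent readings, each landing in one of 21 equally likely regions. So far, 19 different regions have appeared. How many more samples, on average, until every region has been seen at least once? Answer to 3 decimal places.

From k distinct to k+1 distinct takes on average 21/(21-k) samples.
Sum over k = 19,...,20: E = 21/2 + 21/1 = 31.5000.

31.500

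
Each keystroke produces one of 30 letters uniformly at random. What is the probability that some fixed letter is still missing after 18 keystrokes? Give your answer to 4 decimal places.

On each keystroke the fixed letter fails to appear with probability 29/30.
P(still missing after 18) = (29/30)^18 = 0.54323.

0.5432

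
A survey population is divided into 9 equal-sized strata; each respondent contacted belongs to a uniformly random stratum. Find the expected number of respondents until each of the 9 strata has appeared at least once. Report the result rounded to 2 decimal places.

The wait to go from k to k+1 distinct strata is geometric with mean 9/(9-k).
E[T] = 9/9 + 9/8 + 9/7 + ... + 9/2 + 9/1 = 9·H_{9}.
H_{9} = 2.829, so E[T] = 25.461.

25.46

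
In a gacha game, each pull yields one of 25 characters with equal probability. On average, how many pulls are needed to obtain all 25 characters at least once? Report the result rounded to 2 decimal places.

95.40

The wait to go from k to k+1 distinct characters is geometric with mean 25/(25-k).
E[T] = 25/25 + 25/24 + 25/23 + ... + 25/2 + 25/1 = 25·H_{25}.
H_{25} = 3.816, so E[T] = 95.399.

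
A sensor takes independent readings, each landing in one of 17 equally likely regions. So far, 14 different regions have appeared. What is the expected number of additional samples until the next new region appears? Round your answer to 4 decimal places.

The number of samples until the next new region is geometric with success probability 3/17, so its mean is 17/3.
E = 17/3 = 5.66667.

5.6667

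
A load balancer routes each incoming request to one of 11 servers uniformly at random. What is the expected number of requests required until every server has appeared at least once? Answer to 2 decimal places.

The wait to go from k to k+1 distinct servers is geometric with mean 11/(11-k).
E[T] = 11/11 + 11/10 + 11/9 + ... + 11/2 + 11/1 = 11·H_{11}.
H_{11} = 3.020, so E[T] = 33.219.

33.22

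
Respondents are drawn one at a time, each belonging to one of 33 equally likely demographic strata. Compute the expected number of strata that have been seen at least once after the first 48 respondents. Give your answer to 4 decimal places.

25.4657

For each stratum, P(seen in 48 respondents) = 1 - (32/33)^48 = 0.77169.
By linearity of expectation, E[distinct seen] = 33·(1 - (32/33)^48) = 25.46568.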